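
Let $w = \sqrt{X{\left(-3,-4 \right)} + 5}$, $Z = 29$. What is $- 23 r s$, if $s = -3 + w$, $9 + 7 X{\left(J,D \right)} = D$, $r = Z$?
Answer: $2001 - \frac{667 \sqrt{154}}{7} \approx 818.54$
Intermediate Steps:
$r = 29$
$X{\left(J,D \right)} = - \frac{9}{7} + \frac{D}{7}$
$w = \frac{\sqrt{154}}{7}$ ($w = \sqrt{\left(- \frac{9}{7} + \frac{1}{7} \left(-4\right)\right) + 5} = \sqrt{\left(- \frac{9}{7} - \frac{4}{7}\right) + 5} = \sqrt{- \frac{13}{7} + 5} = \sqrt{\frac{22}{7}} = \frac{\sqrt{154}}{7} \approx 1.7728$)
$s = -3 + \frac{\sqrt{154}}{7} \approx -1.2272$
$- 23 r s = \left(-23\right) 29 \left(-3 + \frac{\sqrt{154}}{7}\right) = - 667 \left(-3 + \frac{\sqrt{154}}{7}\right) = 2001 - \frac{667 \sqrt{154}}{7}$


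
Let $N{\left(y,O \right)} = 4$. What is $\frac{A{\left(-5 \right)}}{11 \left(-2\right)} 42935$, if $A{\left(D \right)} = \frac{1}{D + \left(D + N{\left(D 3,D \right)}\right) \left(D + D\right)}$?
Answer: $- \frac{8587}{22} \approx -390.32$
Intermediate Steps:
$A{\left(D \right)} = \frac{1}{D + 2 D \left(4 + D\right)}$ ($A{\left(D \right)} = \frac{1}{D + \left(D + 4\right) \left(D + D\right)} = \frac{1}{D + \left(4 + D\right) 2 D} = \frac{1}{D + 2 D \left(4 + D\right)}$)
$\frac{A{\left(-5 \right)}}{11 \left(-2\right)} 42935 = \frac{\frac{1}{-5} \frac{1}{9 + 2 \left(-5\right)}}{11 \left(-2\right)} 42935 = \frac{\left(- \frac{1}{5}\right) \frac{1}{9 - 10}}{-22} \cdot 42935 = - \frac{1}{5 \left(-1\right)} \left(- \frac{1}{22}\right) 42935 = \left(- \frac{1}{5}\right) \left(-1\right) \left(- \frac{1}{22}\right) 42935 = \frac{1}{5} \left(- \frac{1}{22}\right) 42935 = \left(- \frac{1}{110}\right) 42935 = - \frac{8587}{22}$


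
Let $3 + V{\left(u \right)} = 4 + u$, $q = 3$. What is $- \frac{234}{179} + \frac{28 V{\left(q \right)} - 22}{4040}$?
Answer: $- \frac{92925}{72316} \approx -1.285$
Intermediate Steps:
$V{\left(u \right)} = 1 + u$ ($V{\left(u \right)} = -3 + \left(4 + u\right) = 1 + u$)
$- \frac{234}{179} + \frac{28 V{\left(q \right)} - 22}{4040} = - \frac{234}{179} + \frac{28 \left(1 + 3\right) - 22}{4040} = \left(-234\right) \frac{1}{179} + \left(28 \cdot 4 - 22\right) \frac{1}{4040} = - \frac{234}{179} + \left(112 - 22\right) \frac{1}{4040} = - \frac{234}{179} + 90 \cdot \frac{1}{4040} = - \frac{234}{179} + \frac{9}{404} = - \frac{92925}{72316}$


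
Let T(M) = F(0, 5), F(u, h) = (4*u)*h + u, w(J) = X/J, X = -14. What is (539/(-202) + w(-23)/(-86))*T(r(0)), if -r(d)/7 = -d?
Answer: 0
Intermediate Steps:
w(J) = -14/J
F(u, h) = u + 4*h*u (F(u, h) = 4*h*u + u = u + 4*h*u)
r(d) = 7*d (r(d) = -(-7)*d = 7*d)
T(M) = 0 (T(M) = 0*(1 + 4*5) = 0*(1 + 20) = 0*21 = 0)
(539/(-202) + w(-23)/(-86))*T(r(0)) = (539/(-202) - 14/(-23)/(-86))*0 = (539*(-1/202) - 14*(-1/23)*(-1/86))*0 = (-539/202 + (14/23)*(-1/86))*0 = (-539/202 - 7/989)*0 = -534485/199778*0 = 0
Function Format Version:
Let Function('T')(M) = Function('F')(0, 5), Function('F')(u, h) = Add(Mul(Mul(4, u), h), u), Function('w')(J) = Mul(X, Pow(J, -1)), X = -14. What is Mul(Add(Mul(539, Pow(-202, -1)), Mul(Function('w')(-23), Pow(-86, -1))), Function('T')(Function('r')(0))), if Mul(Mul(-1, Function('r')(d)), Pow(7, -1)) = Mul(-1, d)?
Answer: 0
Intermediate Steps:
Function('w')(J) = Mul(-14, Pow(J, -1))
Function('F')(u, h) = Add(u, Mul(4, h, u)) (Function('F')(u, h) = Add(Mul(4, h, u), u) = Add(u, Mul(4, h, u)))
Function('r')(d) = Mul(7, d) (Function('r')(d) = Mul(-7, Mul(-1, d)) = Mul(7, d))
Function('T')(M) = 0 (Function('T')(M) = Mul(0, Add(1, Mul(4, 5))) = Mul(0, Add(1, 20)) = Mul(0, 21) = 0)
Mul(Add(Mul(539, Pow(-202, -1)), Mul(Function('w')(-23), Pow(-86, -1))), Function('T')(Function('r')(0))) = Mul(Add(Mul(539, Pow(-202, -1)), Mul(Mul(-14, Pow(-23, -1)), Pow(-86, -1))), 0) = Mul(Add(Mul(539, Rational(-1, 202)), Mul(Mul(-14, Rational(-1, 23)), Rational(-1, 86))), 0) = Mul(Add(Rational(-539, 202), Mul(Rational(14, 23), Rational(-1, 86))), 0) = Mul(Add(Rational(-539, 202), Rational(-7, 989)), 0) = Mul(Rational(-534485, 199778), 0) = 0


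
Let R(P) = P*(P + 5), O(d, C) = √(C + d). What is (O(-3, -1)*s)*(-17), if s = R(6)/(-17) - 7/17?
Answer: 146*I ≈ 146.0*I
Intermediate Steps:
R(P) = P*(5 + P)
s = -73/17 (s = (6*(5 + 6))/(-17) - 7/17 = (6*11)*(-1/17) - 7*1/17 = 66*(-1/17) - 7/17 = -66/17 - 7/17 = -73/17 ≈ -4.2941)
(O(-3, -1)*s)*(-17) = (√(-1 - 3)*(-73/17))*(-17) = (√(-4)*(-73/17))*(-17) = ((2*I)*(-73/17))*(-17) = -146*I/17*(-17) = 146*I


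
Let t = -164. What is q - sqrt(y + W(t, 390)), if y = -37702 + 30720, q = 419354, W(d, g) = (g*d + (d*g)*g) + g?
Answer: 419354 - 2*I*sqrt(6253738) ≈ 4.1935e+5 - 5001.5*I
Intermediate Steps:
W(d, g) = g + d*g + d*g**2 (W(d, g) = (d*g + d*g**2) + g = g + d*g + d*g**2)
y = -6982
q - sqrt(y + W(t, 390)) = 419354 - sqrt(-6982 + 390*(1 - 164 - 164*390)) = 419354 - sqrt(-6982 + 390*(1 - 164 - 63960)) = 419354 - sqrt(-6982 + 390*(-64123)) = 419354 - sqrt(-6982 - 25007970) = 419354 - sqrt(-25014952) = 419354 - 2*I*sqrt(6253738)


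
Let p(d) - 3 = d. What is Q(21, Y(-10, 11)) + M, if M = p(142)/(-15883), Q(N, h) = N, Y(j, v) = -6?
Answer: 333398/15883 ≈ 20.991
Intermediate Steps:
p(d) = 3 + d
M = -145/15883 (M = (3 + 142)/(-15883) = 145*(-1/15883) = -145/15883 ≈ -0.0091293)
Q(21, Y(-10, 11)) + M = 21 - 145/15883 = 333398/15883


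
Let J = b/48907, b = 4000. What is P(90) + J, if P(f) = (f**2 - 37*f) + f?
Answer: 237692020/48907 ≈ 4860.1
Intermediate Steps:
P(f) = f**2 - 36*f
J = 4000/48907 ≈ 0.081788
P(90) + J = 90*(-36 + 90) + 4000/48907 = 90*54 + 4000/48907 = 4860 + 4000/48907 = 237692020/48907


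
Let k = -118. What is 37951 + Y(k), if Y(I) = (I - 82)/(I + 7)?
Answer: 4212761/111 ≈ 37953.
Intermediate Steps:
Y(I) = (-82 + I)/(7 + I)
37951 + Y(k) = 37951 + (-82 - 118)/(7 - 118) = 37951 - 200/(-111) = 37951 - 1/111*(-200) = 37951 + 200/111 = 4212761/111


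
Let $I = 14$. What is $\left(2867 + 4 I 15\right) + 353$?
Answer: $4060$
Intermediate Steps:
$\left(2867 + 4 I 15\right) + 353 = \left(2867 + 4 \cdot 14 \cdot 15\right) + 353 = \left(2867 + 56 \cdot 15\right) + 353 = \left(2867 + 840\right) + 353 = 3707 + 353 = 4060$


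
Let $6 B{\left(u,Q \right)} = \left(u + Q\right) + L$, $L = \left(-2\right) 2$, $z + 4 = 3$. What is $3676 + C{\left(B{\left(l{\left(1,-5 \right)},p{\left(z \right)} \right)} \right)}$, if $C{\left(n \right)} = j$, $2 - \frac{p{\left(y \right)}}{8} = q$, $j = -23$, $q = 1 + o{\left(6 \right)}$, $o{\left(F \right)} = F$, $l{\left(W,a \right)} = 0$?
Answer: $3653$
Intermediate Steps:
$z = -1$ ($z = -4 + 3 = -1$)
$L = -4$
$q = 7$ ($q = 1 + 6 = 7$)
$p{\left(y \right)} = -40$ ($p{\left(y \right)} = 16 - 56 = -40$)
$B{\left(u,Q \right)} = - \frac{2}{3} + \frac{Q}{6} + \frac{u}{6}$ ($B{\left(u,Q \right)} = \frac{\left(u + Q\right) - 4}{6} = \frac{\left(Q + u\right) - 4}{6} = \frac{-4 + Q + u}{6} = - \frac{2}{3} + \frac{Q}{6} + \frac{u}{6}$)
$C{\left(n \right)} = -23$
$3676 + C{\left(B{\left(l{\left(1,-5 \right)},p{\left(z \right)} \right)} \right)} = 3676 - 23 = 3653$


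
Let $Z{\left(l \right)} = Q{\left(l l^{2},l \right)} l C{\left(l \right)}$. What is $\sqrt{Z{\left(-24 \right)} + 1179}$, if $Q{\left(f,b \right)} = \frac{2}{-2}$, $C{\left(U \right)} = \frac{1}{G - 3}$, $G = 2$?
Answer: $\sqrt{1155} \approx 33.985$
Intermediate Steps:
$C{\left(U \right)} = -1$ ($C{\left(U \right)} = \frac{1}{2 - 3} = \frac{1}{-1} = -1$)
$Q{\left(f,b \right)} = -1$ ($Q{\left(f,b \right)} = 2 \left(- \frac{1}{2}\right) = -1$)
$Z{\left(l \right)} = l$ ($Z{\left(l \right)} = - l \left(-1\right) = l$)
$\sqrt{Z{\left(-24 \right)} + 1179} = \sqrt{-24 + 1179} = \sqrt{1155}$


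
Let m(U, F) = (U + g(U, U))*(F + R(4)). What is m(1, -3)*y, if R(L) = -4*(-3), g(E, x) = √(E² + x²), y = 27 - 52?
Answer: -225 - 225*√2 ≈ -543.20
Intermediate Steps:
y = -25
R(L) = 12
m(U, F) = (12 + F)*(U + √2*√(U²)) (m(U, F) = (U + √(U² + U²))*(F + 12) = (U + √(2*U²))*(12 + F) = (U + √2*√(U²))*(12 + F) = (12 + F)*(U + √2*√(U²)))
m(1, -3)*y = (12*1 - 3*1 + 12*√2*√(1²) - 3*√2*√(1²))*(-25) = (12 - 3 + 12*√2*√1 - 3*√2*√1)*(-25) = (12 - 3 + 12*√2*1 - 3*√2*1)*(-25) = (12 - 3 + 12*√2 - 3*√2)*(-25) = (9 + 9*√2)*(-25) = -225 - 225*√2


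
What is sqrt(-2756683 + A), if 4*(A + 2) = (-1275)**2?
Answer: I*sqrt(9401115)/2 ≈ 1533.1*I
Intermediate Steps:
A = 1625617/4 (A = -2 + (1/4)*(-1275)**2 = -2 + (1/4)*1625625 = -2 + 1625625/4 = 1625617/4 ≈ 4.0640e+5)
sqrt(-2756683 + A) = sqrt(-2756683 + 1625617/4) = sqrt(-9401115/4) = I*sqrt(9401115)/2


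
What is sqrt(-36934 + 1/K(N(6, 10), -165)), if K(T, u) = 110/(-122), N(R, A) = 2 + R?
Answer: I*sqrt(111728705)/55 ≈ 192.19*I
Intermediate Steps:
K(T, u) = -55/61 (K(T, u) = 110*(-1/122) = -55/61)
sqrt(-36934 + 1/K(N(6, 10), -165)) = sqrt(-36934 + 1/(-55/61)) = sqrt(-36934 - 61/55) = sqrt(-2031431/55) = I*sqrt(111728705)/55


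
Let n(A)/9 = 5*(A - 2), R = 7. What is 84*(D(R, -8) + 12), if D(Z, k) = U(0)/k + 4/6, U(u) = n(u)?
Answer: 2009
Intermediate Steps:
n(A) = -90 + 45*A (n(A) = 9*(5*(A - 2)) = 9*(5*(-2 + A)) = 9*(-10 + 5*A) = -90 + 45*A)
U(u) = -90 + 45*u
D(Z, k) = 2/3 - 90/k (D(Z, k) = (-90 + 45*0)/k + 4/6 = (-90 + 0)/k + 4*(1/6) = -90/k + 2/3 = 2/3 - 90/k)
84*(D(R, -8) + 12) = 84*((2/3 - 90/(-8)) + 12) = 84*((2/3 - 90*(-1/8)) + 12) = 84*((2/3 + 45/4) + 12) = 84*(143/12 + 12) = 84*(287/12) = 2009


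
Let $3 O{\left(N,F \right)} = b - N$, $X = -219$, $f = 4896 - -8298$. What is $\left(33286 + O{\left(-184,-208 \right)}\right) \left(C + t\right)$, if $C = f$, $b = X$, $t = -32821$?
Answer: $- \frac{1959226021}{3} \approx -6.5308 \cdot 10^{8}$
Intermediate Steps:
$f = 13194$ ($f = 4896 + 8298 = 13194$)
$b = -219$
$O{\left(N,F \right)} = -73 - \frac{N}{3}$ ($O{\left(N,F \right)} = \frac{-219 - N}{3} = -73 - \frac{N}{3}$)
$C = 13194$
$\left(33286 + O{\left(-184,-208 \right)}\right) \left(C + t\right) = \left(33286 - \frac{35}{3}\right) \left(13194 - 32821\right) = \left(33286 + \left(-73 + \frac{184}{3}\right)\right) \left(-19627\right) = \left(33286 - \frac{35}{3}\right) \left(-19627\right) = \frac{99823}{3} \left(-19627\right) = - \frac{1959226021}{3}$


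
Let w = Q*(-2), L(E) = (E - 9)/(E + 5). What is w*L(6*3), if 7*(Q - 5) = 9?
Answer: -792/161 ≈ -4.9193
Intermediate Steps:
Q = 44/7 (Q = 5 + (⅐)*9 = 5 + 9/7 = 44/7 ≈ 6.2857)
L(E) = (-9 + E)/(5 + E)
w = -88/7 (w = (44/7)*(-2) = -88/7 ≈ -12.571)
w*L(6*3) = -88*(-9 + 6*3)/(7*(5 + 6*3)) = -88*(-9 + 18)/(7*(5 + 18)) = -88*9/(7*23) = -88*9/161 = -88/7*9/23 = -792/161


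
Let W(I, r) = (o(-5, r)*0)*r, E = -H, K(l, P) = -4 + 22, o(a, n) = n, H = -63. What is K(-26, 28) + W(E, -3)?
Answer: 18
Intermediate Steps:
K(l, P) = 18
E = 63 (E = -1*(-63) = 63)
W(I, r) = 0 (W(I, r) = (r*0)*r = 0*r = 0)
K(-26, 28) + W(E, -3) = 18 + 0 = 18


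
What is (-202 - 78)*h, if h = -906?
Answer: 253680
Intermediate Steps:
(-202 - 78)*h = (-202 - 78)*(-906) = -280*(-906) = 253680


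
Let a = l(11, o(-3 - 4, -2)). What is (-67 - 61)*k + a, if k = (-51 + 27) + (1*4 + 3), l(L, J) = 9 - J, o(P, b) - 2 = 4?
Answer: 2179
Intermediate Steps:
o(P, b) = 6 (o(P, b) = 2 + 4 = 6)
a = 3 (a = 9 - 1*6 = 9 - 6 = 3)
k = -17 (k = -24 + (4 + 3) = -24 + 7 = -17)
(-67 - 61)*k + a = (-67 - 61)*(-17) + 3 = -128*(-17) + 3 = 2176 + 3 = 2179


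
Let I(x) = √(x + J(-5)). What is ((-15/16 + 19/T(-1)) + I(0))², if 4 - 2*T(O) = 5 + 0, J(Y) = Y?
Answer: 386849/256 - 623*I*√5/8 ≈ 1511.1 - 174.13*I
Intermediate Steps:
T(O) = -½ (T(O) = 2 - (5 + 0)/2 = 2 - ½*5 = 2 - 5/2 = -½)
I(x) = √(-5 + x) (I(x) = √(x - 5) = √(-5 + x))
((-15/16 + 19/T(-1)) + I(0))² = ((-15/16 + 19/(-½)) + √(-5 + 0))² = ((-15*1/16 + 19*(-2)) + √(-5))² = ((-15/16 - 38) + I*√5)² = (-623/16 + I*√5)²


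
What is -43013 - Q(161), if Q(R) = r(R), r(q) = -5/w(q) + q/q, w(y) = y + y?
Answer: -13850503/322 ≈ -43014.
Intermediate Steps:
w(y) = 2*y
r(q) = 1 - 5/(2*q) (r(q) = -5*1/(2*q) + q/q = -5/(2*q) + 1 = 1 - 5/(2*q))
Q(R) = (-5/2 + R)/R
-43013 - Q(161) = -43013 - (-5/2 + 161)/161 = -43013 - 317/(161*2) = -43013 - 1*317/322 = -43013 - 317/322 = -13850503/322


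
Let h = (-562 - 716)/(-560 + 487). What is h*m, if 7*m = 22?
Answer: 28116/511 ≈ 55.022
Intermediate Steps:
h = 1278/73 (h = -1278/(-73) = -1278*(-1/73) = 1278/73 ≈ 17.507)
m = 22/7 (m = (1/7)*22 = 22/7 ≈ 3.1429)
h*m = (1278/73)*(22/7) = 28116/511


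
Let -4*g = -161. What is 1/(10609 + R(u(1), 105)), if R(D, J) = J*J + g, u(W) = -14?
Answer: 4/86697 ≈ 4.6138e-5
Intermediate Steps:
g = 161/4 (g = -1/4*(-161) = 161/4 ≈ 40.250)
R(D, J) = 161/4 + J**2 (R(D, J) = J*J + 161/4 = J**2 + 161/4 = 161/4 + J**2)
1/(10609 + R(u(1), 105)) = 1/(10609 + (161/4 + 105**2)) = 1/(10609 + (161/4 + 11025)) = 1/(10609 + 44261/4) = 1/(86697/4) = 4/86697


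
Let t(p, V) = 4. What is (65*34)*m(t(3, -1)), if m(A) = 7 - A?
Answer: 6630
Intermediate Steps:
(65*34)*m(t(3, -1)) = (65*34)*(7 - 1*4) = 2210*(7 - 4) = 2210*3 = 6630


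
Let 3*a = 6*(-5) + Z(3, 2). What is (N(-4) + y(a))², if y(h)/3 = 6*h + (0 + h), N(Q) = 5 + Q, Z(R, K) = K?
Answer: 38025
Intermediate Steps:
a = -28/3 (a = (6*(-5) + 2)/3 = (-30 + 2)/3 = (⅓)*(-28) = -28/3 ≈ -9.3333)
y(h) = 21*h (y(h) = 3*(6*h + (0 + h)) = 3*(6*h + h) = 3*(7*h) = 21*h)
(N(-4) + y(a))² = ((5 - 4) + 21*(-28/3))² = (1 - 196)² = (-195)² = 38025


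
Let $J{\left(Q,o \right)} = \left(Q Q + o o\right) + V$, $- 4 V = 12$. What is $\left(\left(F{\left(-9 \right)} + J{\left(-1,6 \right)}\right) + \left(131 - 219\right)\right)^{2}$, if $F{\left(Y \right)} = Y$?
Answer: $3969$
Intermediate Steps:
$V = -3$ ($V = \left(- \frac{1}{4}\right) 12 = -3$)
$J{\left(Q,o \right)} = -3 + Q^{2} + o^{2}$ ($J{\left(Q,o \right)} = \left(Q Q + o o\right) - 3 = \left(Q^{2} + o^{2}\right) - 3 = -3 + Q^{2} + o^{2}$)
$\left(\left(F{\left(-9 \right)} + J{\left(-1,6 \right)}\right) + \left(131 - 219\right)\right)^{2} = \left(\left(-9 + \left(-3 + \left(-1\right)^{2} + 6^{2}\right)\right) + \left(131 - 219\right)\right)^{2} = \left(\left(-9 + \left(-3 + 1 + 36\right)\right) - 88\right)^{2} = \left(\left(-9 + 34\right) - 88\right)^{2} = \left(25 - 88\right)^{2} = \left(-63\right)^{2} = 3969$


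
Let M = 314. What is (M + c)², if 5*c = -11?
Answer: 2430481/25 ≈ 97219.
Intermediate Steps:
c = -11/5 (c = (⅕)*(-11) = -11/5 ≈ -2.2000)
(M + c)² = (314 - 11/5)² = (1559/5)² = 2430481/25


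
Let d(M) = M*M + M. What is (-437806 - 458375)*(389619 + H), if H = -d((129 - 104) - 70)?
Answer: -347394706659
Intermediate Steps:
d(M) = M + M**2 (d(M) = M**2 + M = M + M**2)
H = -1980 (H = -((129 - 104) - 70)*(1 + ((129 - 104) - 70)) = -(25 - 70)*(1 + (25 - 70)) = -(-45)*(1 - 45) = -(-45)*(-44) = -1*1980 = -1980)
(-437806 - 458375)*(389619 + H) = (-437806 - 458375)*(389619 - 1980) = -896181*387639 = -347394706659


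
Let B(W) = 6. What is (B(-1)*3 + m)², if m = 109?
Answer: 16129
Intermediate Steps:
(B(-1)*3 + m)² = (6*3 + 109)² = (18 + 109)² = 127² = 16129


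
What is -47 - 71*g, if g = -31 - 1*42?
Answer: 5136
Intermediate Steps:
g = -73 (g = -31 - 42 = -73)
-47 - 71*g = -47 - 71*(-73) = -47 + 5183 = 5136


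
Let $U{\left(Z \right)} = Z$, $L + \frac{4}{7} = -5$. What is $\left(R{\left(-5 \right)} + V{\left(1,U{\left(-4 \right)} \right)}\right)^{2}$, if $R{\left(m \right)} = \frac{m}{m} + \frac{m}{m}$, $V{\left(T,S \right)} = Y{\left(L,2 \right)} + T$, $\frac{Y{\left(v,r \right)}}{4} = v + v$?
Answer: $\frac{84681}{49} \approx 1728.2$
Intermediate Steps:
$L = - \frac{39}{7}$ ($L = - \frac{4}{7} - 5 = - \frac{39}{7} \approx -5.5714$)
$Y{\left(v,r \right)} = 8 v$ ($Y{\left(v,r \right)} = 4 \left(v + v\right) = 4 \cdot 2 v = 8 v$)
$V{\left(T,S \right)} = - \frac{312}{7} + T$ ($V{\left(T,S \right)} = 8 \left(- \frac{39}{7}\right) + T = - \frac{312}{7} + T$)
$R{\left(m \right)} = 2$ ($R{\left(m \right)} = 1 + 1 = 2$)
$\left(R{\left(-5 \right)} + V{\left(1,U{\left(-4 \right)} \right)}\right)^{2} = \left(2 + \left(- \frac{312}{7} + 1\right)\right)^{2} = \left(2 - \frac{305}{7}\right)^{2} = \left(- \frac{291}{7}\right)^{2} = \frac{84681}{49}$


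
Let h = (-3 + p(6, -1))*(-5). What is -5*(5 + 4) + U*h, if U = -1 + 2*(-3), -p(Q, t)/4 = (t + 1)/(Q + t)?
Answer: -150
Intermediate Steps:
p(Q, t) = -4*(1 + t)/(Q + t) (p(Q, t) = -4*(t + 1)/(Q + t) = -4*(1 + t)/(Q + t))
U = -7 (U = -1 - 6 = -7)
h = 15 (h = (-3 + 4*(-1 - 1*(-1))/(6 - 1))*(-5) = (-3 + 4*(-1 + 1)/5)*(-5) = (-3 + 4*(⅕)*0)*(-5) = (-3 + 0)*(-5) = -3*(-5) = 15)
-5*(5 + 4) + U*h = -5*(5 + 4) - 7*15 = -5*9 - 105 = -45 - 105 = -150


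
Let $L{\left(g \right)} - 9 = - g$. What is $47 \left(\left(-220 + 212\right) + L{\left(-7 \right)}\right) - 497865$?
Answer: $-497489$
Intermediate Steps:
$L{\left(g \right)} = 9 - g$
$47 \left(\left(-220 + 212\right) + L{\left(-7 \right)}\right) - 497865 = 47 \left(\left(-220 + 212\right) + \left(9 - -7\right)\right) - 497865 = 47 \left(-8 + \left(9 + 7\right)\right) - 497865 = 47 \left(-8 + 16\right) - 497865 = 47 \cdot 8 - 497865 = 376 - 497865 = -497489$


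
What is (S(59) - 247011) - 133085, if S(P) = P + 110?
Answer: -379927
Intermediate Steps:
S(P) = 110 + P
(S(59) - 247011) - 133085 = ((110 + 59) - 247011) - 133085 = (169 - 247011) - 133085 = -246842 - 133085 = -379927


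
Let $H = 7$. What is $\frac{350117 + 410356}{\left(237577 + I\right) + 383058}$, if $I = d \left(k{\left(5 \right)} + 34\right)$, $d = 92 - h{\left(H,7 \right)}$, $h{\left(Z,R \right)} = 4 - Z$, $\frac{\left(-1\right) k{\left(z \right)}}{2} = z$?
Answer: $\frac{760473}{622915} \approx 1.2208$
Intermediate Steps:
$k{\left(z \right)} = - 2 z$
$d = 95$ ($d = 92 - \left(4 - 7\right) = 92 - -3 = 92 + 3 = 95$)
$I = 2280$ ($I = 95 \left(\left(-2\right) 5 + 34\right) = 95 \left(-10 + 34\right) = 95 \cdot 24 = 2280$)
$\frac{350117 + 410356}{\left(237577 + I\right) + 383058} = \frac{350117 + 410356}{\left(237577 + 2280\right) + 383058} = \frac{760473}{239857 + 383058} = \frac{760473}{622915}$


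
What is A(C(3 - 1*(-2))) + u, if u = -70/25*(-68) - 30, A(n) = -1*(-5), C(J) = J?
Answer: 827/5 ≈ 165.40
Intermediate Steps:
A(n) = 5
u = 802/5 (u = -70*1/25*(-68) - 30 = -14/5*(-68) - 30 = 952/5 - 30 = 802/5 ≈ 160.40)
A(C(3 - 1*(-2))) + u = 5 + 802/5 = 827/5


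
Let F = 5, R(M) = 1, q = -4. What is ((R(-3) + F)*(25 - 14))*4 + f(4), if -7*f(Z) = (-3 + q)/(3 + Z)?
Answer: 1849/7 ≈ 264.14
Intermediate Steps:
f(Z) = 1/(3 + Z) (f(Z) = -(-3 - 4)/(7*(3 + Z)) = -(-1)/(3 + Z) = 1/(3 + Z))
((R(-3) + F)*(25 - 14))*4 + f(4) = ((1 + 5)*(25 - 14))*4 + 1/(3 + 4) = (6*11)*4 + 1/7 = 66*4 + 1/7 = 264 + 1/7 = 1849/7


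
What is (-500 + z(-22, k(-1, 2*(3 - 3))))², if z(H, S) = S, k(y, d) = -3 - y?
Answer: 252004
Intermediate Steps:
(-500 + z(-22, k(-1, 2*(3 - 3))))² = (-500 + (-3 - 1*(-1)))² = (-500 + (-3 + 1))² = (-500 - 2)² = (-502)² = 252004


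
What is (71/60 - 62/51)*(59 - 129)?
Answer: 77/34 ≈ 2.2647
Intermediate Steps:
(71/60 - 62/51)*(59 - 129) = (71*(1/60) - 62*1/51)*(-70) = (71/60 - 62/51)*(-70) = -11/340*(-70) = 77/34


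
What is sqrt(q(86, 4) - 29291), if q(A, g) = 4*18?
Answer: I*sqrt(29219) ≈ 170.94*I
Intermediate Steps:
q(A, g) = 72
sqrt(q(86, 4) - 29291) = sqrt(72 - 29291) = sqrt(-29219) = I*sqrt(29219)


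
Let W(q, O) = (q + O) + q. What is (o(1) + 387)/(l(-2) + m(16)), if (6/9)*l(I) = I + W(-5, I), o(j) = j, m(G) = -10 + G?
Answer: -388/15 ≈ -25.867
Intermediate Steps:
W(q, O) = O + 2*q (W(q, O) = (O + q) + q = O + 2*q)
l(I) = -15 + 3*I (l(I) = 3*(I + (I + 2*(-5)))/2 = 3*(I + (I - 10))/2 = 3*(I + (-10 + I))/2 = 3*(-10 + 2*I)/2 = -15 + 3*I)
(o(1) + 387)/(l(-2) + m(16)) = (1 + 387)/((-15 + 3*(-2)) + (-10 + 16)) = 388/((-15 - 6) + 6) = 388/(-21 + 6) = 388/(-15) = 388*(-1/15) = -388/15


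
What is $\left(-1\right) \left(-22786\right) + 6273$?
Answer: $29059$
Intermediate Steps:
$\left(-1\right) \left(-22786\right) + 6273 = 22786 + 6273 = 29059$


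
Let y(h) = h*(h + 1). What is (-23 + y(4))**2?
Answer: 9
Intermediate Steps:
y(h) = h*(1 + h)
(-23 + y(4))**2 = (-23 + 4*(1 + 4))**2 = (-23 + 4*5)**2 = (-23 + 20)**2 = (-3)**2 = 9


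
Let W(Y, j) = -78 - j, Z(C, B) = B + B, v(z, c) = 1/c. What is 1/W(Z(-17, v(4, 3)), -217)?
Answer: 1/139 ≈ 0.0071942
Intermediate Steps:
Z(C, B) = 2*B
1/W(Z(-17, v(4, 3)), -217) = 1/(-78 - 1*(-217)) = 1/(-78 + 217) = 1/139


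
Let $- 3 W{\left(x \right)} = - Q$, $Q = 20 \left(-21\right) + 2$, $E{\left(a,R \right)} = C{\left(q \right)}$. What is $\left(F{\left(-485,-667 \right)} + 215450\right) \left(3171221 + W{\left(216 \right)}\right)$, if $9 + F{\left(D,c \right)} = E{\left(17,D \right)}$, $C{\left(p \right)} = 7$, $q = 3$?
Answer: $683203202920$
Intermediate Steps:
$E{\left(a,R \right)} = 7$
$Q = -418$ ($Q = -420 + 2 = -418$)
$W{\left(x \right)} = - \frac{418}{3}$ ($W{\left(x \right)} = - \frac{\left(-1\right) \left(-418\right)}{3} = \left(- \frac{1}{3}\right) 418 = - \frac{418}{3}$)
$F{\left(D,c \right)} = -2$ ($F{\left(D,c \right)} = -9 + 7 = -2$)
$\left(F{\left(-485,-667 \right)} + 215450\right) \left(3171221 + W{\left(216 \right)}\right) = \left(-2 + 215450\right) \left(3171221 - \frac{418}{3}\right) = 215448 \cdot \frac{9513245}{3} = 683203202920$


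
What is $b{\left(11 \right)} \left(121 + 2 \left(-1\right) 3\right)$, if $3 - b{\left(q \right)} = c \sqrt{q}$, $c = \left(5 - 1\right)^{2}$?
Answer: $345 - 1840 \sqrt{11} \approx -5757.6$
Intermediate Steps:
$c = 16$ ($c = 4^{2} = 16$)
$b{\left(q \right)} = 3 - 16 \sqrt{q}$
$b{\left(11 \right)} \left(121 + 2 \left(-1\right) 3\right) = \left(3 - 16 \sqrt{11}\right) \left(121 + 2 \left(-1\right) 3\right) = \left(3 - 16 \sqrt{11}\right) \left(121 - 6\right) = \left(3 - 16 \sqrt{11}\right) 115 = 345 - 1840 \sqrt{11}$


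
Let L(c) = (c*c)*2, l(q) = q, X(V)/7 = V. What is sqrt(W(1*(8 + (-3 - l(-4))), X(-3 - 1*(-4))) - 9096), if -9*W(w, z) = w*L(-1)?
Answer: I*sqrt(9098) ≈ 95.383*I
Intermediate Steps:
X(V) = 7*V
L(c) = 2*c**2 (L(c) = c**2*2 = 2*c**2)
W(w, z) = -2*w/9 (W(w, z) = -w*2*(-1)**2/9 = -w*2*1/9 = -w*2/9 = -2*w/9)
sqrt(W(1*(8 + (-3 - l(-4))), X(-3 - 1*(-4))) - 9096) = sqrt(-2*(8 + (-3 - 1*(-4)))/9 - 9096) = sqrt(-2*(8 + (-3 + 4))/9 - 9096) = sqrt(-2*(8 + 1)/9 - 9096) = sqrt(-2*9/9 - 9096) = sqrt(-2/9*9 - 9096) = sqrt(-2 - 9096) = sqrt(-9098) = I*sqrt(9098)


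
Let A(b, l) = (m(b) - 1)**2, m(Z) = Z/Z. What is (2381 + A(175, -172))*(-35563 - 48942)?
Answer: -201206405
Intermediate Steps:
m(Z) = 1
A(b, l) = 0 (A(b, l) = (1 - 1)**2 = 0**2 = 0)
(2381 + A(175, -172))*(-35563 - 48942) = (2381 + 0)*(-35563 - 48942) = 2381*(-84505) = -201206405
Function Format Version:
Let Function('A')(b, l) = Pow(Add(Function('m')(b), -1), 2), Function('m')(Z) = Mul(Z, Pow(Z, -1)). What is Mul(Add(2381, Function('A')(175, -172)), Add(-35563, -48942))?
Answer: -201206405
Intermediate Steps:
Function('m')(Z) = 1
Function('A')(b, l) = 0 (Function('A')(b, l) = Pow(Add(1, -1), 2) = Pow(0, 2) = 0)
Mul(Add(2381, Function('A')(175, -172)), Add(-35563, -48942)) = Mul(Add(2381, 0), Add(-35563, -48942)) = Mul(2381, -84505) = -201206405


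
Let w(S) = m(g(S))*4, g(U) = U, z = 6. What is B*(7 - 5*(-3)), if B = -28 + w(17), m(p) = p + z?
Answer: 1408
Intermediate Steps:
m(p) = 6 + p (m(p) = p + 6 = 6 + p)
w(S) = 24 + 4*S (w(S) = (6 + S)*4 = 24 + 4*S)
B = 64 (B = -28 + (24 + 4*17) = -28 + (24 + 68) = -28 + 92 = 64)
B*(7 - 5*(-3)) = 64*(7 - 5*(-3)) = 64*(7 + 15) = 64*22 = 1408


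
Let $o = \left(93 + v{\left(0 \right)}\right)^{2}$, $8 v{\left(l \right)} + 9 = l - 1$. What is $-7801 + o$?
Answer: $\frac{9873}{16} \approx 617.06$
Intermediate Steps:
$v{\left(l \right)} = - \frac{5}{4} + \frac{l}{8}$ ($v{\left(l \right)} = - \frac{9}{8} + \frac{l - 1}{8} = - \frac{9}{8} + \frac{-1 + l}{8} = - \frac{9}{8} + \left(- \frac{1}{8} + \frac{l}{8}\right) = - \frac{5}{4} + \frac{l}{8}$)
$o = \frac{134689}{16}$ ($o = \left(93 + \left(- \frac{5}{4} + \frac{1}{8} \cdot 0\right)\right)^{2} = \left(93 + \left(- \frac{5}{4} + 0\right)\right)^{2} = \left(93 - \frac{5}{4}\right)^{2} = \left(\frac{367}{4}\right)^{2} = \frac{134689}{16} \approx 8418.1$)
$-7801 + o = -7801 + \frac{134689}{16} = \frac{9873}{16}$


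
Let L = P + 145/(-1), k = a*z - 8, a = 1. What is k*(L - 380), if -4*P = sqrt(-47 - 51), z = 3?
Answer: 2625 + 35*I*sqrt(2)/4 ≈ 2625.0 + 12.374*I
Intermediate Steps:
P = -7*I*sqrt(2)/4 (P = -sqrt(-47 - 51)/4 = -7*I*sqrt(2)/4 ≈ -2.4749*I)
k = -5 (k = 1*3 - 8 = 3 - 8 = -5)
L = -145 - 7*I*sqrt(2)/4 (L = -7*I*sqrt(2)/4 + 145/(-1) = -7*I*sqrt(2)/4 + 145*(-1) = -7*I*sqrt(2)/4 - 145 = -145 - 7*I*sqrt(2)/4 ≈ -145.0 - 2.4749*I)
k*(L - 380) = -5*((-145 - 7*I*sqrt(2)/4) - 380) = -5*(-525 - 7*I*sqrt(2)/4) = 2625 + 35*I*sqrt(2)/4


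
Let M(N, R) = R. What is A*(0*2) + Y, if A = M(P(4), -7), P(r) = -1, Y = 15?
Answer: 15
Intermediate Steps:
A = -7
A*(0*2) + Y = -0*2 + 15 = -7*0 + 15 = 0 + 15 = 15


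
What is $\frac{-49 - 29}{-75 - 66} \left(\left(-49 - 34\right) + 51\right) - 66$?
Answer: $- \frac{3934}{47} \approx -83.702$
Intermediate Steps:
$\frac{-49 - 29}{-75 - 66} \left(\left(-49 - 34\right) + 51\right) - 66 = - \frac{78}{-141} \left(-83 + 51\right) - 66 = \left(-78\right) \left(- \frac{1}{141}\right) \left(-32\right) - 66 = \frac{26}{47} \left(-32\right) - 66 = - \frac{832}{47} - 66 = - \frac{3934}{47}$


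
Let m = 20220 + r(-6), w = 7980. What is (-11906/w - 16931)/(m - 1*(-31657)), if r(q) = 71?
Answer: -67560643/207272520 ≈ -0.32595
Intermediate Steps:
m = 20291 (m = 20220 + 71 = 20291)
(-11906/w - 16931)/(m - 1*(-31657)) = (-11906/7980 - 16931)/(20291 - 1*(-31657)) = (-11906*1/7980 - 16931)/(20291 + 31657) = (-5953/3990 - 16931)/51948 = -67560643/3990*1/51948 = -67560643/207272520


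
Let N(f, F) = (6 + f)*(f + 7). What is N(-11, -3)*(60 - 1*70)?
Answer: -200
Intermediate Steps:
N(f, F) = (6 + f)*(7 + f)
N(-11, -3)*(60 - 1*70) = (42 + (-11)² + 13*(-11))*(60 - 1*70) = (42 + 121 - 143)*(60 - 70) = 20*(-10) = -200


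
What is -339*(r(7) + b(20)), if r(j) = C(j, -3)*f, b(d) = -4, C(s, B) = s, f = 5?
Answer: -10509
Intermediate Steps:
r(j) = 5*j (r(j) = j*5 = 5*j)
-339*(r(7) + b(20)) = -339*(5*7 - 4) = -339*(35 - 4) = -339*31 = -10509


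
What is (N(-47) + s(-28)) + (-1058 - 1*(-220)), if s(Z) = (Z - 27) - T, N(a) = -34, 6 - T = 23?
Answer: -910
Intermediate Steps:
T = -17 (T = 6 - 1*23 = 6 - 23 = -17)
s(Z) = -10 + Z (s(Z) = (Z - 27) - 1*(-17) = (-27 + Z) + 17 = -10 + Z)
(N(-47) + s(-28)) + (-1058 - 1*(-220)) = (-34 + (-10 - 28)) + (-1058 - 1*(-220)) = (-34 - 38) + (-1058 + 220) = -72 - 838 = -910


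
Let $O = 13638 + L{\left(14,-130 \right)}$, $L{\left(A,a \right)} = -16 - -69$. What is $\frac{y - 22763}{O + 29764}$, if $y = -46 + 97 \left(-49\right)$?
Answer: $- \frac{27562}{43455} \approx -0.63426$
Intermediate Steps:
$L{\left(A,a \right)} = 53$ ($L{\left(A,a \right)} = -16 + 69 = 53$)
$y = -4799$ ($y = -46 - 4753 = -4799$)
$O = 13691$ ($O = 13638 + 53 = 13691$)
$\frac{y - 22763}{O + 29764} = \frac{-4799 - 22763}{13691 + 29764} = - \frac{27562}{43455}$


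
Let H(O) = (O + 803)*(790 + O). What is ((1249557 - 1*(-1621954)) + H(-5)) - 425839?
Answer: 3072102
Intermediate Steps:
H(O) = (790 + O)*(803 + O) (H(O) = (803 + O)*(790 + O) = (790 + O)*(803 + O))
((1249557 - 1*(-1621954)) + H(-5)) - 425839 = ((1249557 - 1*(-1621954)) + (634370 + (-5)² + 1593*(-5))) - 425839 = ((1249557 + 1621954) + (634370 + 25 - 7965)) - 425839 = (2871511 + 626430) - 425839 = 3497941 - 425839 = 3072102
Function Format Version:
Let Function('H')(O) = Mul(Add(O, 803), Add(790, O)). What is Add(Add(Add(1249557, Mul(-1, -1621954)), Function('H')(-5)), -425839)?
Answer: 3072102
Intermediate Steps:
Function('H')(O) = Mul(Add(790, O), Add(803, O)) (Function('H')(O) = Mul(Add(803, O), Add(790, O)) = Mul(Add(790, O), Add(803, O)))
Add(Add(Add(1249557, Mul(-1, -1621954)), Function('H')(-5)), -425839) = Add(Add(Add(1249557, Mul(-1, -1621954)), Add(634370, Pow(-5, 2), Mul(1593, -5))), -425839) = Add(Add(Add(1249557, 1621954), Add(634370, 25, -7965)), -425839) = Add(Add(2871511, 626430), -425839) = Add(3497941, -425839) = 3072102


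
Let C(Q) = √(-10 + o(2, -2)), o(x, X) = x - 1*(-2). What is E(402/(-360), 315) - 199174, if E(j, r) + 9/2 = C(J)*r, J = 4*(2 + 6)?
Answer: -398357/2 + 315*I*√6 ≈ -1.9918e+5 + 771.59*I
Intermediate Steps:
o(x, X) = 2 + x (o(x, X) = x + 2 = 2 + x)
J = 32 (J = 4*8 = 32)
C(Q) = I*√6 (C(Q) = √(-10 + (2 + 2)) = √(-10 + 4) = √(-6) = I*√6)
E(j, r) = -9/2 + I*r*√6 (E(j, r) = -9/2 + (I*√6)*r = -9/2 + I*r*√6)
E(402/(-360), 315) - 199174 = (-9/2 + I*315*√6) - 199174 = (-9/2 + 315*I*√6) - 199174 = -398357/2 + 315*I*√6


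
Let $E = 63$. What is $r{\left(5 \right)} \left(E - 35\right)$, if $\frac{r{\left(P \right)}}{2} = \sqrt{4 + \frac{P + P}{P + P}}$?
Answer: $56 \sqrt{5} \approx 125.22$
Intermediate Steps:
$r{\left(P \right)} = 2 \sqrt{5}$ ($r{\left(P \right)} = 2 \sqrt{4 + \frac{P + P}{P + P}} = 2 \sqrt{4 + \frac{2 P}{2 P}} = 2 \sqrt{4 + 2 P \frac{1}{2 P}} = 2 \sqrt{4 + 1} = 2 \sqrt{5}$)
$r{\left(5 \right)} \left(E - 35\right) = 2 \sqrt{5} \left(63 - 35\right) = 2 \sqrt{5} \cdot 28 = 56 \sqrt{5}$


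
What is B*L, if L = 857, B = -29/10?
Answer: -24853/10 ≈ -2485.3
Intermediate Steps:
B = -29/10 (B = -29*⅒ = -29/10 ≈ -2.9000)
B*L = -29/10*857 = -24853/10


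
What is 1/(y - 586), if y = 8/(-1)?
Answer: -1/594 ≈ -0.0016835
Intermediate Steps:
y = -8 (y = 8*(-1) = -8)
1/(y - 586) = 1/(-8 - 586) = 1/(-594) = -1/594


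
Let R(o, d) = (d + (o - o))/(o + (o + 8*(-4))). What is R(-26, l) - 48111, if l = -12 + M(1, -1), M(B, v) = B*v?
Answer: -4041311/84 ≈ -48111.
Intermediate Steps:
l = -13 (l = -12 + 1*(-1) = -12 - 1 = -13)
R(o, d) = d/(-32 + 2*o) (R(o, d) = (d + 0)/(o + (o - 32)) = d/(o + (-32 + o)) = d/(-32 + 2*o))
R(-26, l) - 48111 = (½)*(-13)/(-16 - 26) - 48111 = (½)*(-13)/(-42) - 48111 = (½)*(-13)*(-1/42) - 48111 = 13/84 - 48111 = -4041311/84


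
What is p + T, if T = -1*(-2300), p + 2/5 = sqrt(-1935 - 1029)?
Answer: 11498/5 + 2*I*sqrt(741) ≈ 2299.6 + 54.443*I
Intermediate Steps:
p = -2/5 + 2*I*sqrt(741) (p = -2/5 + sqrt(-1935 - 1029) = -2/5 + sqrt(-2964) = -2/5 + 2*I*sqrt(741) ≈ -0.4 + 54.443*I)
T = 2300
p + T = (-2/5 + 2*I*sqrt(741)) + 2300 = 11498/5 + 2*I*sqrt(741)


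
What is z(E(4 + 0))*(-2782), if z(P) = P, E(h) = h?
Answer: -11128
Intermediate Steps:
z(E(4 + 0))*(-2782) = (4 + 0)*(-2782) = 4*(-2782) = -11128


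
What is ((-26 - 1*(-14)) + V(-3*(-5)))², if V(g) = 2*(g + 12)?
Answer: 1764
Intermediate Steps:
V(g) = 24 + 2*g (V(g) = 2*(12 + g) = 24 + 2*g)
((-26 - 1*(-14)) + V(-3*(-5)))² = ((-26 - 1*(-14)) + (24 + 2*(-3*(-5))))² = ((-26 + 14) + (24 + 2*15))² = (-12 + (24 + 30))² = (-12 + 54)² = 42² = 1764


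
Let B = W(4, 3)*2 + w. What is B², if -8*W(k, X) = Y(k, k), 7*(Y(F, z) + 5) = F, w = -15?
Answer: 151321/784 ≈ 193.01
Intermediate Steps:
Y(F, z) = -5 + F/7
W(k, X) = 5/8 - k/56 (W(k, X) = -(-5 + k/7)/8 = 5/8 - k/56)
B = -389/28 (B = (5/8 - 1/56*4)*2 - 15 = (5/8 - 1/14)*2 - 15 = (31/56)*2 - 15 = 31/28 - 15 = -389/28 ≈ -13.893)
B² = (-389/28)² = 151321/784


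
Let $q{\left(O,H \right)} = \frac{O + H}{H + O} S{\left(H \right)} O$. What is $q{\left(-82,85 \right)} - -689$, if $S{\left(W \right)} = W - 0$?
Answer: $-6281$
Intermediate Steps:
$S{\left(W \right)} = W$ ($S{\left(W \right)} = W + 0 = W$)
$q{\left(O,H \right)} = H O$ ($q{\left(O,H \right)} = \frac{O + H}{H + O} H O = \frac{H + O}{H + O} H O = 1 H O = H O$)
$q{\left(-82,85 \right)} - -689 = 85 \left(-82\right) - -689 = -6970 + \left(-39 + 728\right) = -6970 + 689 = -6281$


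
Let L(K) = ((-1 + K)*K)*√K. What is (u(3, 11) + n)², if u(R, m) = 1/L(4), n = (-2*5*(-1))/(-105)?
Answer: 9/3136 ≈ 0.0028699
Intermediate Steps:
L(K) = K^(3/2)*(-1 + K) (L(K) = (K*(-1 + K))*√K = K^(3/2)*(-1 + K))
n = -2/21 (n = -10*(-1)*(-1/105) = 10*(-1/105) = -2/21 ≈ -0.095238)
u(R, m) = 1/24 (u(R, m) = 1/(4^(3/2)*(-1 + 4)) = 1/(8*3) = 1/24)
(u(3, 11) + n)² = (1/24 - 2/21)² = (-3/56)² = 9/3136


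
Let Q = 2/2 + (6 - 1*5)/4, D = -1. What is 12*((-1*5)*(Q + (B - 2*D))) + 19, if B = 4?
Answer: -416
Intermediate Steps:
Q = 5/4 (Q = 2*(1/2) + (6 - 5)*(1/4) = 1 + 1*(1/4) = 1 + 1/4 = 5/4 ≈ 1.2500)
12*((-1*5)*(Q + (B - 2*D))) + 19 = 12*((-1*5)*(5/4 + (4 - 2*(-1)))) + 19 = 12*(-5*(5/4 + (4 + 2))) + 19 = 12*(-5*(5/4 + 6)) + 19 = 12*(-5*29/4) + 19 = 12*(-145/4) + 19 = -435 + 19 = -416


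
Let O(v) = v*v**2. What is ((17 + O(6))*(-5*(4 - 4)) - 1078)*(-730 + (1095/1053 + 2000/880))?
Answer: 274962520/351 ≈ 7.8337e+5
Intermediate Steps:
O(v) = v**3
((17 + O(6))*(-5*(4 - 4)) - 1078)*(-730 + (1095/1053 + 2000/880)) = ((17 + 6**3)*(-5*(4 - 4)) - 1078)*(-730 + (1095/1053 + 2000/880)) = ((17 + 216)*(-5*0) - 1078)*(-730 + (1095*(1/1053) + 2000*(1/880))) = (233*0 - 1078)*(-730 + (365/351 + 25/11)) = (0 - 1078)*(-730 + 12790/3861) = -1078*(-2805740/3861) = 274962520/351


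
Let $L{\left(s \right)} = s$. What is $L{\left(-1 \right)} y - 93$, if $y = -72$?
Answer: $-21$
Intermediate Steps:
$L{\left(-1 \right)} y - 93 = \left(-1\right) \left(-72\right) - 93 = 72 - 93 = -21$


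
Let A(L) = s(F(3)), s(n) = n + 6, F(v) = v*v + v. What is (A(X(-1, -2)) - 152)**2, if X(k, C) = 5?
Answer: 17956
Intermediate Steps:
F(v) = v + v**2 (F(v) = v**2 + v = v + v**2)
s(n) = 6 + n
A(L) = 18 (A(L) = 6 + 3*(1 + 3) = 6 + 3*4 = 6 + 12 = 18)
(A(X(-1, -2)) - 152)**2 = (18 - 152)**2 = (-134)**2 = 17956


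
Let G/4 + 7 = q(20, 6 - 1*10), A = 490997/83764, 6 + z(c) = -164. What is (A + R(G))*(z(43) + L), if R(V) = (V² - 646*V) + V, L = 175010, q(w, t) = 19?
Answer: -104897451673770/20941 ≈ -5.0092e+9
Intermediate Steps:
z(c) = -170 (z(c) = -6 - 164 = -170)
A = 490997/83764 (A = 490997*(1/83764) = 490997/83764 ≈ 5.8617)
G = 48 (G = -28 + 4*19 = -28 + 76 = 48)
R(V) = V² - 645*V
(A + R(G))*(z(43) + L) = (490997/83764 + 48*(-645 + 48))*(-170 + 175010) = (490997/83764 + 48*(-597))*174840 = (490997/83764 - 28656)*174840 = -2399850187/83764*174840 = -104897451673770/20941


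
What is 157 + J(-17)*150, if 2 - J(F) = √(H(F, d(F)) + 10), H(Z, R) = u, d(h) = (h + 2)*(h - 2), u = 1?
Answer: 457 - 150*√11 ≈ -40.494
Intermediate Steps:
d(h) = (-2 + h)*(2 + h) (d(h) = (2 + h)*(-2 + h) = (-2 + h)*(2 + h))
H(Z, R) = 1
J(F) = 2 - √11 (J(F) = 2 - √(1 + 10) = 2 - √11)
157 + J(-17)*150 = 157 + (2 - √11)*150 = 157 + (300 - 150*√11) = 457 - 150*√11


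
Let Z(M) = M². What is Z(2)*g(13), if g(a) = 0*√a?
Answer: 0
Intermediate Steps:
g(a) = 0
Z(2)*g(13) = 2²*0 = 4*0 = 0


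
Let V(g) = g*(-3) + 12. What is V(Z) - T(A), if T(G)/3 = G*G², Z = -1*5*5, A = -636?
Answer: 771778455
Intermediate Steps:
Z = -25 (Z = -5*5 = -25)
T(G) = 3*G³ (T(G) = 3*(G*G²) = 3*G³)
V(g) = 12 - 3*g (V(g) = -3*g + 12 = 12 - 3*g)
V(Z) - T(A) = (12 - 3*(-25)) - 3*(-636)³ = (12 + 75) - 3*(-257259456) = 87 - 1*(-771778368) = 87 + 771778368 = 771778455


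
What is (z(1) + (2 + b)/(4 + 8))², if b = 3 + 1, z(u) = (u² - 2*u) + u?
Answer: ¼ ≈ 0.25000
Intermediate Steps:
z(u) = u² - u
b = 4
(z(1) + (2 + b)/(4 + 8))² = (1*(-1 + 1) + (2 + 4)/(4 + 8))² = (1*0 + 6/12)² = (0 + 6*(1/12))² = (0 + ½)² = (½)² = ¼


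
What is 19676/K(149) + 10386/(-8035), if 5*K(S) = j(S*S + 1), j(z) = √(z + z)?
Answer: -10386/8035 + 49190*√11101/11101 ≈ 465.58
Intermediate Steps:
j(z) = √2*√z (j(z) = √(2*z) = √2*√z)
K(S) = √2*√(1 + S²)/5 (K(S) = (√2*√(S*S + 1))/5 = (√2*√(S² + 1))/5 = (√2*√(1 + S²))/5 = √2*√(1 + S²)/5)
19676/K(149) + 10386/(-8035) = 19676/((√(2 + 2*149²)/5)) + 10386/(-8035) = 19676/((√(2 + 2*22201)/5)) + 10386*(-1/8035) = 19676/((√(2 + 44402)/5)) - 10386/8035 = 19676/((√44404/5)) - 10386/8035 = 19676/(((2*√11101)/5)) - 10386/8035 = 19676/((2*√11101/5)) - 10386/8035 = 19676*(5*√11101/22202) - 10386/8035 = 49190*√11101/11101 - 10386/8035 = -10386/8035 + 49190*√11101/11101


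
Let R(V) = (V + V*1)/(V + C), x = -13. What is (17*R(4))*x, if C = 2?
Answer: -884/3 ≈ -294.67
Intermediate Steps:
R(V) = 2*V/(2 + V) (R(V) = (V + V*1)/(V + 2) = (V + V)/(2 + V) = (2*V)/(2 + V) = 2*V/(2 + V))
(17*R(4))*x = (17*(2*4/(2 + 4)))*(-13) = (17*(2*4/6))*(-13) = (17*(2*4*(⅙)))*(-13) = (17*(4/3))*(-13) = (68/3)*(-13) = -884/3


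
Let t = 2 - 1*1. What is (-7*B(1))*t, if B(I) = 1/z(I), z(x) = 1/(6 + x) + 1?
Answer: -49/8 ≈ -6.1250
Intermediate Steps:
t = 1 (t = 2 - 1 = 1)
z(x) = 1 + 1/(6 + x)
B(I) = (6 + I)/(7 + I) (B(I) = 1/((7 + I)/(6 + I)) = (6 + I)/(7 + I))
(-7*B(1))*t = -7*(6 + 1)/(7 + 1)*1 = -7*7/8*1 = -49/8*1 = -49/8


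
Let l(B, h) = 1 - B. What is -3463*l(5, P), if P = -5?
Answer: 13852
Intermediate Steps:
-3463*l(5, P) = -3463*(1 - 1*5) = -3463*(1 - 5) = -3463*(-4) = 13852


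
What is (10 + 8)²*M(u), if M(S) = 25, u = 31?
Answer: 8100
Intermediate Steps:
(10 + 8)²*M(u) = (10 + 8)²*25 = 18²*25 = 324*25 = 8100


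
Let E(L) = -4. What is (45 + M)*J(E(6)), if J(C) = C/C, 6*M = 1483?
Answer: 1753/6 ≈ 292.17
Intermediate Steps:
M = 1483/6 (M = (1/6)*1483 = 1483/6 ≈ 247.17)
J(C) = 1
(45 + M)*J(E(6)) = (45 + 1483/6)*1 = (1753/6)*1 = 1753/6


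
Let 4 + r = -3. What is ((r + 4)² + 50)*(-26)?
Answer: -1534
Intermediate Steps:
r = -7 (r = -4 - 3 = -7)
((r + 4)² + 50)*(-26) = ((-7 + 4)² + 50)*(-26) = ((-3)² + 50)*(-26) = (9 + 50)*(-26) = 59*(-26) = -1534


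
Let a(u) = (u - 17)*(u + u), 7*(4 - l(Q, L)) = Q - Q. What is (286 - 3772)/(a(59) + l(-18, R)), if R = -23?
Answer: -1743/2480 ≈ -0.70282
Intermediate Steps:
l(Q, L) = 4 (l(Q, L) = 4 - (Q - Q)/7 = 4 - ⅐*0 = 4 + 0 = 4)
a(u) = 2*u*(-17 + u) (a(u) = (-17 + u)*(2*u) = 2*u*(-17 + u))
(286 - 3772)/(a(59) + l(-18, R)) = (286 - 3772)/(2*59*(-17 + 59) + 4) = -3486/(2*59*42 + 4) = -3486/(4956 + 4) = -3486/4960 = -3486*1/4960 = -1743/2480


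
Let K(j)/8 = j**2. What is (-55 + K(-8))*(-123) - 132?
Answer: -56343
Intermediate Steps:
K(j) = 8*j**2
(-55 + K(-8))*(-123) - 132 = (-55 + 8*(-8)**2)*(-123) - 132 = (-55 + 8*64)*(-123) - 132 = (-55 + 512)*(-123) - 132 = 457*(-123) - 132 = -56211 - 132 = -56343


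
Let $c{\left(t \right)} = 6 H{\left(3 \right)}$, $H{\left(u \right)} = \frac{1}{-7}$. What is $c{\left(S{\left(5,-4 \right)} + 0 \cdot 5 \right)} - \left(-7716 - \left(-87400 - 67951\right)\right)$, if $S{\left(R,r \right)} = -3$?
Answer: $- \frac{1033451}{7} \approx -1.4764 \cdot 10^{5}$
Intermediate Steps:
$H{\left(u \right)} = - \frac{1}{7}$
$c{\left(t \right)} = - \frac{6}{7}$ ($c{\left(t \right)} = 6 \left(- \frac{1}{7}\right) = - \frac{6}{7}$)
$c{\left(S{\left(5,-4 \right)} + 0 \cdot 5 \right)} - \left(-7716 - \left(-87400 - 67951\right)\right) = - \frac{6}{7} - \left(-7716 - \left(-87400 - 67951\right)\right) = - \frac{6}{7} - \left(-7716 - -155351\right) = - \frac{6}{7} - \left(-7716 + 155351\right) = - \frac{6}{7} - 147635 = - \frac{1033451}{7}$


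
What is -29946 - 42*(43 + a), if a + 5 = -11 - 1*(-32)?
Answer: -32424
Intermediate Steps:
a = 16 (a = -5 + (-11 - 1*(-32)) = -5 + (-11 + 32) = -5 + 21 = 16)
-29946 - 42*(43 + a) = -29946 - 42*(43 + 16) = -29946 - 42*59 = -29946 - 1*2478 = -29946 - 2478 = -32424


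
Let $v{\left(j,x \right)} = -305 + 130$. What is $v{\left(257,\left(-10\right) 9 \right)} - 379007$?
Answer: $-379182$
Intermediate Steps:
$v{\left(j,x \right)} = -175$
$v{\left(257,\left(-10\right) 9 \right)} - 379007 = -175 - 379007 = -379182$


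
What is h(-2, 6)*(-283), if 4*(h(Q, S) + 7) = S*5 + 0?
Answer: -283/2 ≈ -141.50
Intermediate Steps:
h(Q, S) = -7 + 5*S/4 (h(Q, S) = -7 + (S*5 + 0)/4 = -7 + (5*S + 0)/4 = -7 + (5*S)/4 = -7 + 5*S/4)
h(-2, 6)*(-283) = (-7 + (5/4)*6)*(-283) = (-7 + 15/2)*(-283) = (1/2)*(-283) = -283/2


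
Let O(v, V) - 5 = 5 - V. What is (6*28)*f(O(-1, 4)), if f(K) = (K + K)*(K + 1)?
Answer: 14112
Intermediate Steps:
O(v, V) = 10 - V (O(v, V) = 5 + (5 - V) = 10 - V)
f(K) = 2*K*(1 + K) (f(K) = (2*K)*(1 + K) = 2*K*(1 + K))
(6*28)*f(O(-1, 4)) = (6*28)*(2*(10 - 1*4)*(1 + (10 - 1*4))) = 168*(2*(10 - 4)*(1 + (10 - 4))) = 168*(2*6*(1 + 6)) = 168*(2*6*7) = 168*84 = 14112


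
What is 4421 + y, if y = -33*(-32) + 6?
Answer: 5483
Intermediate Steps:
y = 1062 (y = 1056 + 6 = 1062)
4421 + y = 4421 + 1062 = 5483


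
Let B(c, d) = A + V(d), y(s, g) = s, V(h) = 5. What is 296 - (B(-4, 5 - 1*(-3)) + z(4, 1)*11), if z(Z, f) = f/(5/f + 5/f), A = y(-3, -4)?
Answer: 2929/10 ≈ 292.90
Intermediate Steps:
A = -3
z(Z, f) = f²/10 (z(Z, f) = f/((10/f)) = f*(f/10) = f²/10)
B(c, d) = 2 (B(c, d) = -3 + 5 = 2)
296 - (B(-4, 5 - 1*(-3)) + z(4, 1)*11) = 296 - (2 + ((⅒)*1²)*11) = 296 - (2 + ((⅒)*1)*11) = 296 - (2 + (⅒)*11) = 296 - (2 + 11/10) = 296 - 1*31/10 = 296 - 31/10 = 2929/10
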